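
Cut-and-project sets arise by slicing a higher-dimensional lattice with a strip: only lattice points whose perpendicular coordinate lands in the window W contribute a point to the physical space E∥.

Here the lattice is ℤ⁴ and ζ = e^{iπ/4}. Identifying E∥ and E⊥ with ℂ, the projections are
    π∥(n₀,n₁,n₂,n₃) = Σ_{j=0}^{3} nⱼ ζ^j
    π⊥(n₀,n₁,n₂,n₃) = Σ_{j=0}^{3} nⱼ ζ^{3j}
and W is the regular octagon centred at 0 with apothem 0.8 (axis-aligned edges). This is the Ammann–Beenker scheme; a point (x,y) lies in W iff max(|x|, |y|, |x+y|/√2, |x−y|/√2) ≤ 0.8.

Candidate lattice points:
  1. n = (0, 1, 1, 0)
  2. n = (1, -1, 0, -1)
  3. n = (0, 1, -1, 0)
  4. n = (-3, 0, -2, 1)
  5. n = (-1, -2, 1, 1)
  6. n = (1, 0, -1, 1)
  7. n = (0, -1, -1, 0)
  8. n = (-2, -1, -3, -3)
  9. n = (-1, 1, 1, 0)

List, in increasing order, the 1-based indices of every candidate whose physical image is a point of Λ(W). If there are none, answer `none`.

1, 7

π⊥(n) = n₀ + n₁ζ³ + n₂ζ⁶ + n₃ζ⁹ where ζ = e^{iπ/4}.
candidate 1: n = (0, 1, 1, 0) → π⊥ ≈ (-0.7071, -0.2929); max(|x|,|y|,|x±y|/√2) = 0.7071 ≤ 0.8 ⇒ ∈ W
candidate 2: n = (1, -1, 0, -1) → π⊥ ≈ (+1.0000, -1.4142); max(|x|,|y|,|x±y|/√2) = 1.7071 > 0.8 ⇒ ∉ W
candidate 3: n = (0, 1, -1, 0) → π⊥ ≈ (-0.7071, +1.7071); max(|x|,|y|,|x±y|/√2) = 1.7071 > 0.8 ⇒ ∉ W
candidate 4: n = (-3, 0, -2, 1) → π⊥ ≈ (-2.2929, +2.7071); max(|x|,|y|,|x±y|/√2) = 3.5355 > 0.8 ⇒ ∉ W
candidate 5: n = (-1, -2, 1, 1) → π⊥ ≈ (+1.1213, -1.7071); max(|x|,|y|,|x±y|/√2) = 2.0000 > 0.8 ⇒ ∉ W
candidate 6: n = (1, 0, -1, 1) → π⊥ ≈ (+1.7071, +1.7071); max(|x|,|y|,|x±y|/√2) = 2.4142 > 0.8 ⇒ ∉ W
candidate 7: n = (0, -1, -1, 0) → π⊥ ≈ (+0.7071, +0.2929); max(|x|,|y|,|x±y|/√2) = 0.7071 ≤ 0.8 ⇒ ∈ W
candidate 8: n = (-2, -1, -3, -3) → π⊥ ≈ (-3.4142, +0.1716); max(|x|,|y|,|x±y|/√2) = 3.4142 > 0.8 ⇒ ∉ W
candidate 9: n = (-1, 1, 1, 0) → π⊥ ≈ (-1.7071, -0.2929); max(|x|,|y|,|x±y|/√2) = 1.7071 > 0.8 ⇒ ∉ W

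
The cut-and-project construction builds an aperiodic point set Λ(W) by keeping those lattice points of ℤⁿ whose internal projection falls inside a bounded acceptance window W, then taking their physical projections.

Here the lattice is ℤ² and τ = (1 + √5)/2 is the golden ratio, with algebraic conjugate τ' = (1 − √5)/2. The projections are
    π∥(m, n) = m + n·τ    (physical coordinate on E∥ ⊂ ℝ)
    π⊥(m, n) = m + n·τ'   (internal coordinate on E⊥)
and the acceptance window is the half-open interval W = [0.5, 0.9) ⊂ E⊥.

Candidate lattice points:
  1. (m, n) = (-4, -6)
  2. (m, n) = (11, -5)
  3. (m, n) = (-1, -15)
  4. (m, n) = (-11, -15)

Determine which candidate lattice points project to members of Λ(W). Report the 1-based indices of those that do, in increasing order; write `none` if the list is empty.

Numerically τ ≈ 1.6180 and τ' = −1/τ ≈ -0.6180.
candidate 1: (m,n)=(-4,-6) → π∥ = -4-6·τ ≈ -13.7082, π⊥ = -4-6·τ' ≈ -0.2918 ∉ [0.5, 0.9) ⇒ out
candidate 2: (m,n)=(11,-5) → π∥ = 11-5·τ ≈ 2.9098, π⊥ = 11-5·τ' ≈ 14.0902 ∉ [0.5, 0.9) ⇒ out
candidate 3: (m,n)=(-1,-15) → π∥ = -1-15·τ ≈ -25.2705, π⊥ = -1-15·τ' ≈ 8.2705 ∉ [0.5, 0.9) ⇒ out
candidate 4: (m,n)=(-11,-15) → π∥ = -11-15·τ ≈ -35.2705, π⊥ = -11-15·τ' ≈ -1.7295 ∉ [0.5, 0.9) ⇒ out

none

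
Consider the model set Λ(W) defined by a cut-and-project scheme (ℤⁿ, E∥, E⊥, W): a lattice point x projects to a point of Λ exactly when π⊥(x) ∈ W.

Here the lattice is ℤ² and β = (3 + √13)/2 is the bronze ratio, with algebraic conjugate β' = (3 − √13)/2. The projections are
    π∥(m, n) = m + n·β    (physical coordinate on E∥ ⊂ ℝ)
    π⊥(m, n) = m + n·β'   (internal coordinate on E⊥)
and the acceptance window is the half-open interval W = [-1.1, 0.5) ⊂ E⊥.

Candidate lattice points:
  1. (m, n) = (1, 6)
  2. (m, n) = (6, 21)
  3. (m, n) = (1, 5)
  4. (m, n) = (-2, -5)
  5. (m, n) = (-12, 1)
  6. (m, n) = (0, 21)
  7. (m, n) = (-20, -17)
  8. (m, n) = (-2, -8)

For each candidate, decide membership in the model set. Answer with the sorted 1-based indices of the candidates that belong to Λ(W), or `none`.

Numerically β ≈ 3.30278 and β' = −1/β ≈ -0.30278.
[1] lift (1,6): star map gives -0.81665; window check -1.1 ≤ -0.81665 < 0.5 is true → IN Λ
[2] lift (6,21): star map gives -0.35829; window check -1.1 ≤ -0.35829 < 0.5 is true → IN Λ
[3] lift (1,5): star map gives -0.51388; window check -1.1 ≤ -0.51388 < 0.5 is true → IN Λ
[4] lift (-2,-5): star map gives -0.48612; window check -1.1 ≤ -0.48612 < 0.5 is true → IN Λ
[5] lift (-12,1): star map gives -12.30278; window check -1.1 ≤ -12.30278 < 0.5 is false → out
[6] lift (0,21): star map gives -6.35829; window check -1.1 ≤ -6.35829 < 0.5 is false → out
[7] lift (-20,-17): star map gives -14.85281; window check -1.1 ≤ -14.85281 < 0.5 is false → out
[8] lift (-2,-8): star map gives 0.42221; window check -1.1 ≤ 0.42221 < 0.5 is true → IN Λ

1, 2, 3, 4, 8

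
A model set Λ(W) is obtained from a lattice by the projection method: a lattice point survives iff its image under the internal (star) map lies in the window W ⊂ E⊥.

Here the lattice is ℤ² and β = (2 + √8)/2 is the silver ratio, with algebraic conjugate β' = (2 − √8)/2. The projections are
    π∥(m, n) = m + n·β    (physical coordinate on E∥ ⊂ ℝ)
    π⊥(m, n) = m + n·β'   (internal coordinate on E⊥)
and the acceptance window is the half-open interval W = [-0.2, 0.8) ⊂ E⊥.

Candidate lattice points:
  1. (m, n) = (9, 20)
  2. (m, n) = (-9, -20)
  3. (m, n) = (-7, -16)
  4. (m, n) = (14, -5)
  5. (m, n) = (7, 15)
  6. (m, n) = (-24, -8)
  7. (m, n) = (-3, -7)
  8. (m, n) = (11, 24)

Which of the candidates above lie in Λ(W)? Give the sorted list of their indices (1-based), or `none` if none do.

1, 5, 7

Compute β' = (2−√8)/2 = -0.41421, so π⊥(m,n) = m -0.41421·n.
[1] lift (9,20): star map gives 0.71573; window check -0.2 ≤ 0.71573 < 0.8 is true → IN Λ
[2] lift (-9,-20): star map gives -0.71573; window check -0.2 ≤ -0.71573 < 0.8 is false → out
[3] lift (-7,-16): star map gives -0.37258; window check -0.2 ≤ -0.37258 < 0.8 is false → out
[4] lift (14,-5): star map gives 16.07107; window check -0.2 ≤ 16.07107 < 0.8 is false → out
[5] lift (7,15): star map gives 0.78680; window check -0.2 ≤ 0.78680 < 0.8 is true → IN Λ
[6] lift (-24,-8): star map gives -20.68629; window check -0.2 ≤ -20.68629 < 0.8 is false → out
[7] lift (-3,-7): star map gives -0.10051; window check -0.2 ≤ -0.10051 < 0.8 is true → IN Λ
[8] lift (11,24): star map gives 1.05887; window check -0.2 ≤ 1.05887 < 0.8 is false → out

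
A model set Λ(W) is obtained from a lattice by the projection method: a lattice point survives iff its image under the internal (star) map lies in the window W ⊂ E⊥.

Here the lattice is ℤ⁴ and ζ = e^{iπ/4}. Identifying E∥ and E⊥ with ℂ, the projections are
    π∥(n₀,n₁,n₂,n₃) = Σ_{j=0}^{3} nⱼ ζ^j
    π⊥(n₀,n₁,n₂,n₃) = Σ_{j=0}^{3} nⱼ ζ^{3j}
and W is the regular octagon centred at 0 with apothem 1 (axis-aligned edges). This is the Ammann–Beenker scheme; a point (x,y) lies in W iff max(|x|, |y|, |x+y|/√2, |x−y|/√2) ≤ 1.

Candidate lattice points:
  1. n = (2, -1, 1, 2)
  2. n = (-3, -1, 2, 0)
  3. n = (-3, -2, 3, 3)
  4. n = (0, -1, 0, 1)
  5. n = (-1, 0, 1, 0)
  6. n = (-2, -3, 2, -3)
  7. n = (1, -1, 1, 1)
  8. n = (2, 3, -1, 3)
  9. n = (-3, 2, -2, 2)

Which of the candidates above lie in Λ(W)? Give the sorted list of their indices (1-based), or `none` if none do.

none

With ζ = e^{iπ/4} the internal vectors are ζ^0,ζ^3,ζ^6,ζ^9.
#1 (2, -1, 1, 2): internal (4.121320, -0.292893); octagon support 4.121320 vs apothem 1 → ∉ W
#2 (-3, -1, 2, 0): internal (-2.292893, -2.707107); octagon support 3.535534 vs apothem 1 → ∉ W
#3 (-3, -2, 3, 3): internal (0.535534, -2.292893); octagon support 2.292893 vs apothem 1 → ∉ W
#4 (0, -1, 0, 1): internal (1.414214, 0.000000); octagon support 1.414214 vs apothem 1 → ∉ W
#5 (-1, 0, 1, 0): internal (-1.000000, -1.000000); octagon support 1.414214 vs apothem 1 → ∉ W
#6 (-2, -3, 2, -3): internal (-2.000000, -6.242641); octagon support 6.242641 vs apothem 1 → ∉ W
#7 (1, -1, 1, 1): internal (2.414214, -1.000000); octagon support 2.414214 vs apothem 1 → ∉ W
#8 (2, 3, -1, 3): internal (2.000000, 5.242641); octagon support 5.242641 vs apothem 1 → ∉ W
#9 (-3, 2, -2, 2): internal (-3.000000, 4.828427); octagon support 5.535534 vs apothem 1 → ∉ W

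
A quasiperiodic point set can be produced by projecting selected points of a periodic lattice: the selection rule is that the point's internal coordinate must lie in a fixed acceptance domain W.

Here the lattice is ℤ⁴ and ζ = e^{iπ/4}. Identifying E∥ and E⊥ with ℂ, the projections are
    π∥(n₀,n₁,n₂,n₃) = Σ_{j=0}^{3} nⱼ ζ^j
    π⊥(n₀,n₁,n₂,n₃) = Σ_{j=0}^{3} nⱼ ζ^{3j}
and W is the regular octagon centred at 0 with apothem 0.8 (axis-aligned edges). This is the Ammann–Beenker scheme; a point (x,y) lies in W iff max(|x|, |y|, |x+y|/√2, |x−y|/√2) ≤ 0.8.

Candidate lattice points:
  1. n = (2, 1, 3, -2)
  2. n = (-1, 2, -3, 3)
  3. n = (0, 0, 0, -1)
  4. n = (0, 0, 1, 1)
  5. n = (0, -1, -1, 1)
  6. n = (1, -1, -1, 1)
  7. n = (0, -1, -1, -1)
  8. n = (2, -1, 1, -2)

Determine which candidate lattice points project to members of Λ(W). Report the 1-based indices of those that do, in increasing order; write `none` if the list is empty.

4, 7

With ζ = e^{iπ/4} the internal vectors are ζ^0,ζ^3,ζ^6,ζ^9.
candidate 1: n = (2, 1, 3, -2) → π⊥ ≈ (-0.121320, -3.707107); max(|x|,|y|,|x±y|/√2) = 3.707107 > 0.8 ⇒ ∉ W
candidate 2: n = (-1, 2, -3, 3) → π⊥ ≈ (-0.292893, +6.535534); max(|x|,|y|,|x±y|/√2) = 6.535534 > 0.8 ⇒ ∉ W
candidate 3: n = (0, 0, 0, -1) → π⊥ ≈ (-0.707107, -0.707107); max(|x|,|y|,|x±y|/√2) = 1.000000 > 0.8 ⇒ ∉ W
candidate 4: n = (0, 0, 1, 1) → π⊥ ≈ (+0.707107, -0.292893); max(|x|,|y|,|x±y|/√2) = 0.707107 ≤ 0.8 ⇒ ∈ W
candidate 5: n = (0, -1, -1, 1) → π⊥ ≈ (+1.414214, +1.000000); max(|x|,|y|,|x±y|/√2) = 1.707107 > 0.8 ⇒ ∉ W
candidate 6: n = (1, -1, -1, 1) → π⊥ ≈ (+2.414214, +1.000000); max(|x|,|y|,|x±y|/√2) = 2.414214 > 0.8 ⇒ ∉ W
candidate 7: n = (0, -1, -1, -1) → π⊥ ≈ (+0.000000, -0.414214); max(|x|,|y|,|x±y|/√2) = 0.414214 ≤ 0.8 ⇒ ∈ W
candidate 8: n = (2, -1, 1, -2) → π⊥ ≈ (+1.292893, -3.121320); max(|x|,|y|,|x±y|/√2) = 3.121320 > 0.8 ⇒ ∉ W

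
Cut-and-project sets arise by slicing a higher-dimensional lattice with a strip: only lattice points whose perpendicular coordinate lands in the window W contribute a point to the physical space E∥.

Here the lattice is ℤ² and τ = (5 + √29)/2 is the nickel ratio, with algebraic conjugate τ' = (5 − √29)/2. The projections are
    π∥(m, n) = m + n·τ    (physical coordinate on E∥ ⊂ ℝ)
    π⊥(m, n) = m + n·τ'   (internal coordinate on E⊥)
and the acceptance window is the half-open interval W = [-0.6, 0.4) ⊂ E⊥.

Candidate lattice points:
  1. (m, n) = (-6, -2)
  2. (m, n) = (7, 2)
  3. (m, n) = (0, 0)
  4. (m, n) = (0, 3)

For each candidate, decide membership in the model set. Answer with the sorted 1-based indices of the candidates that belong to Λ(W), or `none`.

3, 4

τ' = (5−√29)/2 ≈ -0.19258.
candidate 1: (m,n)=(-6,-2) → π∥ = -6-2·τ ≈ -16.38516, π⊥ = -6-2·τ' ≈ -5.61484 ∉ [-0.6, 0.4) ⇒ out
candidate 2: (m,n)=(7,2) → π∥ = 7+2·τ ≈ 17.38516, π⊥ = 7+2·τ' ≈ 6.61484 ∉ [-0.6, 0.4) ⇒ out
candidate 3: (m,n)=(0,0) → π∥ = 0+0·τ ≈ 0.00000, π⊥ = 0+0·τ' ≈ 0.00000 ∈ [-0.6, 0.4) ⇒ IN Λ
candidate 4: (m,n)=(0,3) → π∥ = 0+3·τ ≈ 15.57775, π⊥ = 0+3·τ' ≈ -0.57775 ∈ [-0.6, 0.4) ⇒ IN Λ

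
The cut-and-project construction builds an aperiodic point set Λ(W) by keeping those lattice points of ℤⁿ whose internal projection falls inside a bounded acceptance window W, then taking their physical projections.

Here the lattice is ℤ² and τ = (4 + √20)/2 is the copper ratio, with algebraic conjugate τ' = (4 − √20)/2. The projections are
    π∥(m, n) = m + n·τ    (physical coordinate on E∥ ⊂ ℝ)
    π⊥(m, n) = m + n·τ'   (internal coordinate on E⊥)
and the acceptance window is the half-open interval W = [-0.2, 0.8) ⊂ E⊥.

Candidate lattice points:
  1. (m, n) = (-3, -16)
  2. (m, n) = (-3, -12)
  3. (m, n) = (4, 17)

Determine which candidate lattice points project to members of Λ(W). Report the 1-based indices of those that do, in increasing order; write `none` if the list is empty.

τ' = (4−√20)/2 ≈ -0.2361.
#1 (-3,-16): internal coord -3 + (-16)·τ' = +0.7771; +0.7771 ∈ [-0.2, 0.8) → IN Λ
#2 (-3,-12): internal coord -3 + (-12)·τ' = -0.1672; -0.1672 ∈ [-0.2, 0.8) → IN Λ
#3 (4,17): internal coord 4 + (17)·τ' = -0.0132; -0.0132 ∈ [-0.2, 0.8) → IN Λ

1, 2, 3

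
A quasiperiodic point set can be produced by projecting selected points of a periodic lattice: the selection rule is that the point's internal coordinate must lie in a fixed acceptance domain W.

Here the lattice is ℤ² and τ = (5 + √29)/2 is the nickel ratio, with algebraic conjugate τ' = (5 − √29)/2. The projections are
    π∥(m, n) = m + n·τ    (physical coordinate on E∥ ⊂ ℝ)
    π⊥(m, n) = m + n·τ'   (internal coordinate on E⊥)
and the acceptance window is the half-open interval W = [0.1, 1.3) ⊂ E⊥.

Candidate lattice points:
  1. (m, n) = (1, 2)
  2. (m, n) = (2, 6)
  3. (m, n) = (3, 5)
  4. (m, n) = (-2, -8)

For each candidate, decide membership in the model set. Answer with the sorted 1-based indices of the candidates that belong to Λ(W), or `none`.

1, 2

Compute τ' = (5−√29)/2 = -0.19258, so π⊥(m,n) = m -0.19258·n.
[1] lift (1,2): star map gives 0.61484; window check 0.1 ≤ 0.61484 < 1.3 is true → IN Λ
[2] lift (2,6): star map gives 0.84451; window check 0.1 ≤ 0.84451 < 1.3 is true → IN Λ
[3] lift (3,5): star map gives 2.03709; window check 0.1 ≤ 2.03709 < 1.3 is false → out
[4] lift (-2,-8): star map gives -0.45934; window check 0.1 ≤ -0.45934 < 1.3 is false → out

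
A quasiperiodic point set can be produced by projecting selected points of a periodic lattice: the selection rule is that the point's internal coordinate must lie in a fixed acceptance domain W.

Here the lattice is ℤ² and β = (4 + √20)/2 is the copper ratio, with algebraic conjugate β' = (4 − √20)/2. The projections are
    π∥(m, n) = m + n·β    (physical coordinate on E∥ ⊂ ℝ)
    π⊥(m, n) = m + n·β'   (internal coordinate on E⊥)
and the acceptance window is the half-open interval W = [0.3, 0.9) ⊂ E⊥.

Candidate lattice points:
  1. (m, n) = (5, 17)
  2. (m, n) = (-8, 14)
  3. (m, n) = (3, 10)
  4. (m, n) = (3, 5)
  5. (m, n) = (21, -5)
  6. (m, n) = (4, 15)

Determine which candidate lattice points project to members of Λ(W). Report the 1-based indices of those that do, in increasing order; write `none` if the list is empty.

β' = (4−√20)/2 ≈ -0.2361.
[1] lift (5,17): star map gives 0.9868; window check 0.3 ≤ 0.9868 < 0.9 is false → out
[2] lift (-8,14): star map gives -11.3050; window check 0.3 ≤ -11.3050 < 0.9 is false → out
[3] lift (3,10): star map gives 0.6393; window check 0.3 ≤ 0.6393 < 0.9 is true → IN Λ
[4] lift (3,5): star map gives 1.8197; window check 0.3 ≤ 1.8197 < 0.9 is false → out
[5] lift (21,-5): star map gives 22.1803; window check 0.3 ≤ 22.1803 < 0.9 is false → out
[6] lift (4,15): star map gives 0.4590; window check 0.3 ≤ 0.4590 < 0.9 is true → IN Λ

3, 6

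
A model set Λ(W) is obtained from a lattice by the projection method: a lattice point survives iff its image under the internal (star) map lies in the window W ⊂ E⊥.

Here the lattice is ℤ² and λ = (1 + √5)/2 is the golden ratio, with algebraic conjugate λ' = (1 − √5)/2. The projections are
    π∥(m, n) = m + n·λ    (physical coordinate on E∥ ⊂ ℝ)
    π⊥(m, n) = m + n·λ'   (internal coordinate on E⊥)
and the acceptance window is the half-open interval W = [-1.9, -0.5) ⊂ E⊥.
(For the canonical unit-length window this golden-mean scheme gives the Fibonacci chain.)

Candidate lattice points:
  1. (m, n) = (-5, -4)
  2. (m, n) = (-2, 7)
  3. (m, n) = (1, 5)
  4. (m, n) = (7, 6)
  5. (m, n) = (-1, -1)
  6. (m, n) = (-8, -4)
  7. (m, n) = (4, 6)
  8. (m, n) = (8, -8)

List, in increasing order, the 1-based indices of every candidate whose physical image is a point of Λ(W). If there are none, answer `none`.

Compute λ' = (1−√5)/2 = -0.61803, so π⊥(m,n) = m -0.61803·n.
#1 (-5,-4): internal coord -5 + (-4)·λ' = -2.52786; -2.52786 ∉ [-1.9, -0.5) → out
#2 (-2,7): internal coord -2 + (7)·λ' = -6.32624; -6.32624 ∉ [-1.9, -0.5) → out
#3 (1,5): internal coord 1 + (5)·λ' = -2.09017; -2.09017 ∉ [-1.9, -0.5) → out
#4 (7,6): internal coord 7 + (6)·λ' = +3.29180; +3.29180 ∉ [-1.9, -0.5) → out
#5 (-1,-1): internal coord -1 + (-1)·λ' = -0.38197; -0.38197 ∉ [-1.9, -0.5) → out
#6 (-8,-4): internal coord -8 + (-4)·λ' = -5.52786; -5.52786 ∉ [-1.9, -0.5) → out
#7 (4,6): internal coord 4 + (6)·λ' = +0.29180; +0.29180 ∉ [-1.9, -0.5) → out
#8 (8,-8): internal coord 8 + (-8)·λ' = +12.94427; +12.94427 ∉ [-1.9, -0.5) → out

none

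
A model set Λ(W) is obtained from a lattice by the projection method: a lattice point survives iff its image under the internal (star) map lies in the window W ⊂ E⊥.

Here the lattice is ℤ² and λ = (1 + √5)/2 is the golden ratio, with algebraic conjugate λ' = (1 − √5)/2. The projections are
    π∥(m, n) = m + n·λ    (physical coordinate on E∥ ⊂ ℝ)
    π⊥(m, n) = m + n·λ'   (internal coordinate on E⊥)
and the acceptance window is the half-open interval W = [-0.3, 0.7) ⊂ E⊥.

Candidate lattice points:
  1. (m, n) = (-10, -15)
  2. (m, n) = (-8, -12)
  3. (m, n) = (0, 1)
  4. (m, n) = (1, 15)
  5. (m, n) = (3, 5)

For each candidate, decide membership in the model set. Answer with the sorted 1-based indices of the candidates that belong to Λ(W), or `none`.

5

Numerically λ ≈ 1.6180 and λ' = −1/λ ≈ -0.6180.
candidate 1: (m,n)=(-10,-15) → π∥ = -10-15·λ ≈ -34.2705, π⊥ = -10-15·λ' ≈ -0.7295 ∉ [-0.3, 0.7) ⇒ out
candidate 2: (m,n)=(-8,-12) → π∥ = -8-12·λ ≈ -27.4164, π⊥ = -8-12·λ' ≈ -0.5836 ∉ [-0.3, 0.7) ⇒ out
candidate 3: (m,n)=(0,1) → π∥ = 0+1·λ ≈ 1.6180, π⊥ = 0+1·λ' ≈ -0.6180 ∉ [-0.3, 0.7) ⇒ out
candidate 4: (m,n)=(1,15) → π∥ = 1+15·λ ≈ 25.2705, π⊥ = 1+15·λ' ≈ -8.2705 ∉ [-0.3, 0.7) ⇒ out
candidate 5: (m,n)=(3,5) → π∥ = 3+5·λ ≈ 11.0902, π⊥ = 3+5·λ' ≈ -0.0902 ∈ [-0.3, 0.7) ⇒ IN Λ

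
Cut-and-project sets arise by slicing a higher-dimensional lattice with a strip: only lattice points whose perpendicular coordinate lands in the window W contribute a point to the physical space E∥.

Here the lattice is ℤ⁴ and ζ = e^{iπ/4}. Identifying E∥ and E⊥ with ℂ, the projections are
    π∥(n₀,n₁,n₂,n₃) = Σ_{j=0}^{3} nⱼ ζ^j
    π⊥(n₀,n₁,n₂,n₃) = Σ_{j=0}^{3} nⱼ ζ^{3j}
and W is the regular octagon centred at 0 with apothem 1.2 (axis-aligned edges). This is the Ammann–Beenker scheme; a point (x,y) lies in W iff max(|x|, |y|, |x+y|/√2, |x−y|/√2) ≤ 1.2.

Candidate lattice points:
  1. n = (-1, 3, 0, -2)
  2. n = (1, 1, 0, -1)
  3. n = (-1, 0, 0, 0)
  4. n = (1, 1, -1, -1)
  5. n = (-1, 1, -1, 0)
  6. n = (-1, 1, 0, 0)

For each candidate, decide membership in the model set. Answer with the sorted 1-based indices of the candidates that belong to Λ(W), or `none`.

π⊥(n) = n₀ + n₁ζ³ + n₂ζ⁶ + n₃ζ⁹ where ζ = e^{iπ/4}.
candidate 1: n = (-1, 3, 0, -2) → π⊥ ≈ (-4.5355, +0.7071); max(|x|,|y|,|x±y|/√2) = 4.5355 > 1.2 ⇒ ∉ W
candidate 2: n = (1, 1, 0, -1) → π⊥ ≈ (-0.4142, +0.0000); max(|x|,|y|,|x±y|/√2) = 0.4142 ≤ 1.2 ⇒ ∈ W
candidate 3: n = (-1, 0, 0, 0) → π⊥ ≈ (-1.0000, +0.0000); max(|x|,|y|,|x±y|/√2) = 1.0000 ≤ 1.2 ⇒ ∈ W
candidate 4: n = (1, 1, -1, -1) → π⊥ ≈ (-0.4142, +1.0000); max(|x|,|y|,|x±y|/√2) = 1.0000 ≤ 1.2 ⇒ ∈ W
candidate 5: n = (-1, 1, -1, 0) → π⊥ ≈ (-1.7071, +1.7071); max(|x|,|y|,|x±y|/√2) = 2.4142 > 1.2 ⇒ ∉ W
candidate 6: n = (-1, 1, 0, 0) → π⊥ ≈ (-1.7071, +0.7071); max(|x|,|y|,|x±y|/√2) = 1.7071 > 1.2 ⇒ ∉ W

2, 3, 4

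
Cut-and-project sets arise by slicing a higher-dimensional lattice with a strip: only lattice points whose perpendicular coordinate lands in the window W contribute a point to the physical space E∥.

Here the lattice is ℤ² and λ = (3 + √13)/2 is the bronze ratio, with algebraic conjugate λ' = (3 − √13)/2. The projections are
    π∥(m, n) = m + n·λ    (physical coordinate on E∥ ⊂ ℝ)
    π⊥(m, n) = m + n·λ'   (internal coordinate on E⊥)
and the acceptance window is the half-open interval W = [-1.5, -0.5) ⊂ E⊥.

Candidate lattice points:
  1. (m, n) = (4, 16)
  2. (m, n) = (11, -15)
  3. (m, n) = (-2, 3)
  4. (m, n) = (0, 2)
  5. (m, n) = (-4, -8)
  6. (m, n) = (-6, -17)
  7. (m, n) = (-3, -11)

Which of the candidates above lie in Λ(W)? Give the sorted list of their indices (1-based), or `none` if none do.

Numerically λ ≈ 3.302776 and λ' = −1/λ ≈ -0.302776.
#1 (4,16): internal coord 4 + (16)·λ' = -0.844410; -0.844410 ∈ [-1.5, -0.5) → IN Λ
#2 (11,-15): internal coord 11 + (-15)·λ' = +15.541635; +15.541635 ∉ [-1.5, -0.5) → out
#3 (-2,3): internal coord -2 + (3)·λ' = -2.908327; -2.908327 ∉ [-1.5, -0.5) → out
#4 (0,2): internal coord 0 + (2)·λ' = -0.605551; -0.605551 ∈ [-1.5, -0.5) → IN Λ
#5 (-4,-8): internal coord -4 + (-8)·λ' = -1.577795; -1.577795 ∉ [-1.5, -0.5) → out
#6 (-6,-17): internal coord -6 + (-17)·λ' = -0.852814; -0.852814 ∈ [-1.5, -0.5) → IN Λ
#7 (-3,-11): internal coord -3 + (-11)·λ' = +0.330532; +0.330532 ∉ [-1.5, -0.5) → out

1, 4, 6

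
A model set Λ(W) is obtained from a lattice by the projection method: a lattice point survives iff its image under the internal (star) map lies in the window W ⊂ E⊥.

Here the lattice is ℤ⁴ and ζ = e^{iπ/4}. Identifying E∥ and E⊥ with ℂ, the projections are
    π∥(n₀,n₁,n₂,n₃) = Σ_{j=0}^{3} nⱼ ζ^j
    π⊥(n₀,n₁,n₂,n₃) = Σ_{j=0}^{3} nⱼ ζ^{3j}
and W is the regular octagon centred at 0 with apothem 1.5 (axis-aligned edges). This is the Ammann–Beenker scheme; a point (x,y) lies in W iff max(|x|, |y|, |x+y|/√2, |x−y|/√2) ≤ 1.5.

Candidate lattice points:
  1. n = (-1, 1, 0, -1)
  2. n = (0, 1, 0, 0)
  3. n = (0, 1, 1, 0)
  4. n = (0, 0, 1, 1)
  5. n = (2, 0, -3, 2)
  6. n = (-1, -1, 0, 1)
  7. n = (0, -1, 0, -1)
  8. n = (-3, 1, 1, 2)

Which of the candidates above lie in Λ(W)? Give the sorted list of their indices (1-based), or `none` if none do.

With ζ = e^{iπ/4} the internal vectors are ζ^0,ζ^3,ζ^6,ζ^9.
candidate 1: n = (-1, 1, 0, -1) → π⊥ ≈ (-2.4142, +0.0000); max(|x|,|y|,|x±y|/√2) = 2.4142 > 1.5 ⇒ ∉ W
candidate 2: n = (0, 1, 0, 0) → π⊥ ≈ (-0.7071, +0.7071); max(|x|,|y|,|x±y|/√2) = 1.0000 ≤ 1.5 ⇒ ∈ W
candidate 3: n = (0, 1, 1, 0) → π⊥ ≈ (-0.7071, -0.2929); max(|x|,|y|,|x±y|/√2) = 0.7071 ≤ 1.5 ⇒ ∈ W
candidate 4: n = (0, 0, 1, 1) → π⊥ ≈ (+0.7071, -0.2929); max(|x|,|y|,|x±y|/√2) = 0.7071 ≤ 1.5 ⇒ ∈ W
candidate 5: n = (2, 0, -3, 2) → π⊥ ≈ (+3.4142, +4.4142); max(|x|,|y|,|x±y|/√2) = 5.5355 > 1.5 ⇒ ∉ W
candidate 6: n = (-1, -1, 0, 1) → π⊥ ≈ (+0.4142, +0.0000); max(|x|,|y|,|x±y|/√2) = 0.4142 ≤ 1.5 ⇒ ∈ W
candidate 7: n = (0, -1, 0, -1) → π⊥ ≈ (+0.0000, -1.4142); max(|x|,|y|,|x±y|/√2) = 1.4142 ≤ 1.5 ⇒ ∈ W
candidate 8: n = (-3, 1, 1, 2) → π⊥ ≈ (-2.2929, +1.1213); max(|x|,|y|,|x±y|/√2) = 2.4142 > 1.5 ⇒ ∉ W

2, 3, 4, 6, 7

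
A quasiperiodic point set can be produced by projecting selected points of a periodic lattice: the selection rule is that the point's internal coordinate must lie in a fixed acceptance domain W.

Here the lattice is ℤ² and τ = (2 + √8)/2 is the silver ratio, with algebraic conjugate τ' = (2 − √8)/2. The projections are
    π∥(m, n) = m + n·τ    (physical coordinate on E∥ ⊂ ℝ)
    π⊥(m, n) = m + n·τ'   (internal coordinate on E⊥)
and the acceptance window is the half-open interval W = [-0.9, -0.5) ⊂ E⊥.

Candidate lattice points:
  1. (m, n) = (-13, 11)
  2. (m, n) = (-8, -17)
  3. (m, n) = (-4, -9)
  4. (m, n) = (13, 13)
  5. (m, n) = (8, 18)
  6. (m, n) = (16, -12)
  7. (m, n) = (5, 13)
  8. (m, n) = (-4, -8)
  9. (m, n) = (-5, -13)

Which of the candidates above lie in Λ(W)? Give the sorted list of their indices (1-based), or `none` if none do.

Compute τ' = (2−√8)/2 = -0.4142, so π⊥(m,n) = m -0.4142·n.
#1 (-13,11): internal coord -13 + (11)·τ' = -17.5563; -17.5563 ∉ [-0.9, -0.5) → out
#2 (-8,-17): internal coord -8 + (-17)·τ' = -0.9584; -0.9584 ∉ [-0.9, -0.5) → out
#3 (-4,-9): internal coord -4 + (-9)·τ' = -0.2721; -0.2721 ∉ [-0.9, -0.5) → out
#4 (13,13): internal coord 13 + (13)·τ' = +7.6152; +7.6152 ∉ [-0.9, -0.5) → out
#5 (8,18): internal coord 8 + (18)·τ' = +0.5442; +0.5442 ∉ [-0.9, -0.5) → out
#6 (16,-12): internal coord 16 + (-12)·τ' = +20.9706; +20.9706 ∉ [-0.9, -0.5) → out
#7 (5,13): internal coord 5 + (13)·τ' = -0.3848; -0.3848 ∉ [-0.9, -0.5) → out
#8 (-4,-8): internal coord -4 + (-8)·τ' = -0.6863; -0.6863 ∈ [-0.9, -0.5) → IN Λ
#9 (-5,-13): internal coord -5 + (-13)·τ' = +0.3848; +0.3848 ∉ [-0.9, -0.5) → out

8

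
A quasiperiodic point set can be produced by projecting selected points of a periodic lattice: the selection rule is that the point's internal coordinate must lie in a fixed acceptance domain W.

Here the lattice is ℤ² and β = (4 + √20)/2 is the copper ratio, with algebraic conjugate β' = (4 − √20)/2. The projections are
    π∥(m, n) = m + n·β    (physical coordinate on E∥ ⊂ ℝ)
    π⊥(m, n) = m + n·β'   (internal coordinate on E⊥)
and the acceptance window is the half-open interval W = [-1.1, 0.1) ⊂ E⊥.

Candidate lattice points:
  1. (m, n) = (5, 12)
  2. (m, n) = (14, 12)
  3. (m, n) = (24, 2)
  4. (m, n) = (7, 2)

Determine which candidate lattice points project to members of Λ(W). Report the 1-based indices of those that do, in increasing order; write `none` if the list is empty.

none

Numerically β ≈ 4.236068 and β' = −1/β ≈ -0.236068.
#1 (5,12): internal coord 5 + (12)·β' = +2.167184; +2.167184 ∉ [-1.1, 0.1) → out
#2 (14,12): internal coord 14 + (12)·β' = +11.167184; +11.167184 ∉ [-1.1, 0.1) → out
#3 (24,2): internal coord 24 + (2)·β' = +23.527864; +23.527864 ∉ [-1.1, 0.1) → out
#4 (7,2): internal coord 7 + (2)·β' = +6.527864; +6.527864 ∉ [-1.1, 0.1) → out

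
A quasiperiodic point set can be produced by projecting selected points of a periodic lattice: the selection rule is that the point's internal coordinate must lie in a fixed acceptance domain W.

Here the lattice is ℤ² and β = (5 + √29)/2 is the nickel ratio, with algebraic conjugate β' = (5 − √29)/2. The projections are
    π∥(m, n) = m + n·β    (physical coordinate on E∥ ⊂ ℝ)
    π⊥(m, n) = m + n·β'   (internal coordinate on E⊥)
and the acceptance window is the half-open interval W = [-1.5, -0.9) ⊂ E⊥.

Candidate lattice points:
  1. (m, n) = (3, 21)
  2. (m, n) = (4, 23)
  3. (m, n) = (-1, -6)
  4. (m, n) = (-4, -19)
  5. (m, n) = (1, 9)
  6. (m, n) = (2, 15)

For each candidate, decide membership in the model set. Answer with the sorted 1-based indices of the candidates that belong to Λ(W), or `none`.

1

Compute β' = (5−√29)/2 = -0.192582, so π⊥(m,n) = m -0.192582·n.
candidate 1: (m,n)=(3,21) → π∥ = 3+21·β ≈ 112.044230, π⊥ = 3+21·β' ≈ -1.044230 ∈ [-1.5, -0.9) ⇒ IN Λ
candidate 2: (m,n)=(4,23) → π∥ = 4+23·β ≈ 123.429395, π⊥ = 4+23·β' ≈ -0.429395 ∉ [-1.5, -0.9) ⇒ out
candidate 3: (m,n)=(-1,-6) → π∥ = -1-6·β ≈ -32.155494, π⊥ = -1-6·β' ≈ 0.155494 ∉ [-1.5, -0.9) ⇒ out
candidate 4: (m,n)=(-4,-19) → π∥ = -4-19·β ≈ -102.659066, π⊥ = -4-19·β' ≈ -0.340934 ∉ [-1.5, -0.9) ⇒ out
candidate 5: (m,n)=(1,9) → π∥ = 1+9·β ≈ 47.733242, π⊥ = 1+9·β' ≈ -0.733242 ∉ [-1.5, -0.9) ⇒ out
candidate 6: (m,n)=(2,15) → π∥ = 2+15·β ≈ 79.888736, π⊥ = 2+15·β' ≈ -0.888736 ∉ [-1.5, -0.9) ⇒ out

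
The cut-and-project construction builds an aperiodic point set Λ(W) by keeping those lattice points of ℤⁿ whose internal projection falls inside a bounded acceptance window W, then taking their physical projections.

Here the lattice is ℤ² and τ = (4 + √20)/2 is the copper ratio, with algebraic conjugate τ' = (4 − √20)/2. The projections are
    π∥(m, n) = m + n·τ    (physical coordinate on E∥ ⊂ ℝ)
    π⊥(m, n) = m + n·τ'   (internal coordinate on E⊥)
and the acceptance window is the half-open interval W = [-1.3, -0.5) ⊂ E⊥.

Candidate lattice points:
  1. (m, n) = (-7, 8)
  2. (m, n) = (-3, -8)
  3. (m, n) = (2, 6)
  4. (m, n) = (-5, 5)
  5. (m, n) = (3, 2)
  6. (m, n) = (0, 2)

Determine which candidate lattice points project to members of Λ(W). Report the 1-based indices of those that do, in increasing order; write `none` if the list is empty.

2

Compute τ' = (4−√20)/2 = -0.23607, so π⊥(m,n) = m -0.23607·n.
#1 (-7,8): internal coord -7 + (8)·τ' = -8.88854; -8.88854 ∉ [-1.3, -0.5) → out
#2 (-3,-8): internal coord -3 + (-8)·τ' = -1.11146; -1.11146 ∈ [-1.3, -0.5) → IN Λ
#3 (2,6): internal coord 2 + (6)·τ' = +0.58359; +0.58359 ∉ [-1.3, -0.5) → out
#4 (-5,5): internal coord -5 + (5)·τ' = -6.18034; -6.18034 ∉ [-1.3, -0.5) → out
#5 (3,2): internal coord 3 + (2)·τ' = +2.52786; +2.52786 ∉ [-1.3, -0.5) → out
#6 (0,2): internal coord 0 + (2)·τ' = -0.47214; -0.47214 ∉ [-1.3, -0.5) → out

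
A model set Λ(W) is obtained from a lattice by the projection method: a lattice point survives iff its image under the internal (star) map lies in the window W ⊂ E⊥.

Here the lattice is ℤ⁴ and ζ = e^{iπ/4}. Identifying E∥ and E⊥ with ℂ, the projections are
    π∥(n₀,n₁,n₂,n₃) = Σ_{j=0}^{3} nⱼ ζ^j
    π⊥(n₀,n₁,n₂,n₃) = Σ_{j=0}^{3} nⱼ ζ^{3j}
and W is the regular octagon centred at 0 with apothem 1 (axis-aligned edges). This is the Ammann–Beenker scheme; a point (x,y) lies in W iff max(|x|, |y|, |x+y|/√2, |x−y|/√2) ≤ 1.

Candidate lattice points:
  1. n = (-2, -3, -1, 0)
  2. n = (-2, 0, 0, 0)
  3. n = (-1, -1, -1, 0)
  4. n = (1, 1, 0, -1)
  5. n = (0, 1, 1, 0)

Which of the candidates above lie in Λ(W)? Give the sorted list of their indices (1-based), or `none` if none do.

3, 4, 5

With ζ = e^{iπ/4} the internal vectors are ζ^0,ζ^3,ζ^6,ζ^9.
#1 (-2, -3, -1, 0): internal (0.12132, -1.12132); octagon support 1.12132 vs apothem 1 → ∉ W
#2 (-2, 0, 0, 0): internal (-2.00000, 0.00000); octagon support 2.00000 vs apothem 1 → ∉ W
#3 (-1, -1, -1, 0): internal (-0.29289, 0.29289); octagon support 0.41421 vs apothem 1 → ∈ W
#4 (1, 1, 0, -1): internal (-0.41421, 0.00000); octagon support 0.41421 vs apothem 1 → ∈ W
#5 (0, 1, 1, 0): internal (-0.70711, -0.29289); octagon support 0.70711 vs apothem 1 → ∈ W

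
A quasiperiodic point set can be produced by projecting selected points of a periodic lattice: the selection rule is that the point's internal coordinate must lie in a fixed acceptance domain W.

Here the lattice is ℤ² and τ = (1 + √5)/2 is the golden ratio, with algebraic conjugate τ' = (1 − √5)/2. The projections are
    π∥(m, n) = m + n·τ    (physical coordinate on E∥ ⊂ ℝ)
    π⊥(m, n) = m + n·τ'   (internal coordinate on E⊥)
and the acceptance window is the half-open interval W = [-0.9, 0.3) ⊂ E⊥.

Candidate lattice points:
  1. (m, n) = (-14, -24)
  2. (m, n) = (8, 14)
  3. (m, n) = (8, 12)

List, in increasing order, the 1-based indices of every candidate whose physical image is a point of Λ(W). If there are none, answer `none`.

Numerically τ ≈ 1.61803 and τ' = −1/τ ≈ -0.61803.
#1 (-14,-24): internal coord -14 + (-24)·τ' = +0.83282; +0.83282 ∉ [-0.9, 0.3) → out
#2 (8,14): internal coord 8 + (14)·τ' = -0.65248; -0.65248 ∈ [-0.9, 0.3) → IN Λ
#3 (8,12): internal coord 8 + (12)·τ' = +0.58359; +0.58359 ∉ [-0.9, 0.3) → out

2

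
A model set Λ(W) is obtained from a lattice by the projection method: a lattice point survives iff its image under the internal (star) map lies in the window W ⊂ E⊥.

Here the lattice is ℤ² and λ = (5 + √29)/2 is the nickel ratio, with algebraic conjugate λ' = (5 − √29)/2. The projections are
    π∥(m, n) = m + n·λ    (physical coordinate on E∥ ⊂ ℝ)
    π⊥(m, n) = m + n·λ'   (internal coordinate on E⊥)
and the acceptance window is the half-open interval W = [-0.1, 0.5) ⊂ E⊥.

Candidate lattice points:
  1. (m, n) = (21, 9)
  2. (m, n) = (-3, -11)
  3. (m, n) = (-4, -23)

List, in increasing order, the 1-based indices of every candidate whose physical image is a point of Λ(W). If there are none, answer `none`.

Compute λ' = (5−√29)/2 = -0.192582, so π⊥(m,n) = m -0.192582·n.
[1] lift (21,9): star map gives 19.266758; window check -0.1 ≤ 19.266758 < 0.5 is false → out
[2] lift (-3,-11): star map gives -0.881594; window check -0.1 ≤ -0.881594 < 0.5 is false → out
[3] lift (-4,-23): star map gives 0.429395; window check -0.1 ≤ 0.429395 < 0.5 is true → IN Λ

3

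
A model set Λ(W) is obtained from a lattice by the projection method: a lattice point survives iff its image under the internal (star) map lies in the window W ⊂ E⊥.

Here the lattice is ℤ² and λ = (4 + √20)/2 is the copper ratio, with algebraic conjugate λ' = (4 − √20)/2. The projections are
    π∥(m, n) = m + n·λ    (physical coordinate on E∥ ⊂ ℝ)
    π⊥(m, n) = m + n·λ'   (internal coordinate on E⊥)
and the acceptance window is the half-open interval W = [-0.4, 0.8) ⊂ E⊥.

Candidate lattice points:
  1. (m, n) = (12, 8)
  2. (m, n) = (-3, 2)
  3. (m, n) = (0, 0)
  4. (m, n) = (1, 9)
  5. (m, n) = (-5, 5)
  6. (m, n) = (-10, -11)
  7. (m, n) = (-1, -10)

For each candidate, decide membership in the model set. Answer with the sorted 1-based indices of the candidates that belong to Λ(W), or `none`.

3

λ' = (4−√20)/2 ≈ -0.23607.
candidate 1: (m,n)=(12,8) → π∥ = 12+8·λ ≈ 45.88854, π⊥ = 12+8·λ' ≈ 10.11146 ∉ [-0.4, 0.8) ⇒ out
candidate 2: (m,n)=(-3,2) → π∥ = -3+2·λ ≈ 5.47214, π⊥ = -3+2·λ' ≈ -3.47214 ∉ [-0.4, 0.8) ⇒ out
candidate 3: (m,n)=(0,0) → π∥ = 0+0·λ ≈ 0.00000, π⊥ = 0+0·λ' ≈ 0.00000 ∈ [-0.4, 0.8) ⇒ IN Λ
candidate 4: (m,n)=(1,9) → π∥ = 1+9·λ ≈ 39.12461, π⊥ = 1+9·λ' ≈ -1.12461 ∉ [-0.4, 0.8) ⇒ out
candidate 5: (m,n)=(-5,5) → π∥ = -5+5·λ ≈ 16.18034, π⊥ = -5+5·λ' ≈ -6.18034 ∉ [-0.4, 0.8) ⇒ out
candidate 6: (m,n)=(-10,-11) → π∥ = -10-11·λ ≈ -56.59675, π⊥ = -10-11·λ' ≈ -7.40325 ∉ [-0.4, 0.8) ⇒ out
candidate 7: (m,n)=(-1,-10) → π∥ = -1-10·λ ≈ -43.36068, π⊥ = -1-10·λ' ≈ 1.36068 ∉ [-0.4, 0.8) ⇒ out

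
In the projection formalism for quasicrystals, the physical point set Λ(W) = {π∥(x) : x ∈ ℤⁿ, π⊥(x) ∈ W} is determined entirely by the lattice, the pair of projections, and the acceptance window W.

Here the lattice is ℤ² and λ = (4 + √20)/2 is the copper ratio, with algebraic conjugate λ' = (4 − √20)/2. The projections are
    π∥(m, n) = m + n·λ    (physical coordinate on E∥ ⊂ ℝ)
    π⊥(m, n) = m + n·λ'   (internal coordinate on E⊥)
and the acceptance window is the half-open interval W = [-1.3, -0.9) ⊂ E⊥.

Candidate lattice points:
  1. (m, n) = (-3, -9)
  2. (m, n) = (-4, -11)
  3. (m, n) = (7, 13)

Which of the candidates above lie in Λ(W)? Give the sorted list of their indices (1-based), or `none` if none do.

Compute λ' = (4−√20)/2 = -0.2361, so π⊥(m,n) = m -0.2361·n.
[1] lift (-3,-9): star map gives -0.8754; window check -1.3 ≤ -0.8754 < -0.9 is false → out
[2] lift (-4,-11): star map gives -1.4033; window check -1.3 ≤ -1.4033 < -0.9 is false → out
[3] lift (7,13): star map gives 3.9311; window check -1.3 ≤ 3.9311 < -0.9 is false → out

none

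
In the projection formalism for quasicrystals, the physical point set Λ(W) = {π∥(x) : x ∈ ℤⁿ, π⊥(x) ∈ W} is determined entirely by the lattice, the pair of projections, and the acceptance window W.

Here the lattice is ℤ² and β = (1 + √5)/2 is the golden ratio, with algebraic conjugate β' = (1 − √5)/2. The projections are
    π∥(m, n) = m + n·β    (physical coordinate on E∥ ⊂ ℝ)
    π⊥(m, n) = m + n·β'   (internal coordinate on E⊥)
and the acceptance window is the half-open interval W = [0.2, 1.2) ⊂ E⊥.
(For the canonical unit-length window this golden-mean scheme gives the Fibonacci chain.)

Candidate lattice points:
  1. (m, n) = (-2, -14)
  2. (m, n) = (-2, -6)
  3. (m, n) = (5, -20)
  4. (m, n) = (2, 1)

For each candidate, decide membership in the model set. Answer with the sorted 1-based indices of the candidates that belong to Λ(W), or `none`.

none

Numerically β ≈ 1.6180 and β' = −1/β ≈ -0.6180.
[1] lift (-2,-14): star map gives 6.6525; window check 0.2 ≤ 6.6525 < 1.2 is false → out
[2] lift (-2,-6): star map gives 1.7082; window check 0.2 ≤ 1.7082 < 1.2 is false → out
[3] lift (5,-20): star map gives 17.3607; window check 0.2 ≤ 17.3607 < 1.2 is false → out
[4] lift (2,1): star map gives 1.3820; window check 0.2 ≤ 1.3820 < 1.2 is false → out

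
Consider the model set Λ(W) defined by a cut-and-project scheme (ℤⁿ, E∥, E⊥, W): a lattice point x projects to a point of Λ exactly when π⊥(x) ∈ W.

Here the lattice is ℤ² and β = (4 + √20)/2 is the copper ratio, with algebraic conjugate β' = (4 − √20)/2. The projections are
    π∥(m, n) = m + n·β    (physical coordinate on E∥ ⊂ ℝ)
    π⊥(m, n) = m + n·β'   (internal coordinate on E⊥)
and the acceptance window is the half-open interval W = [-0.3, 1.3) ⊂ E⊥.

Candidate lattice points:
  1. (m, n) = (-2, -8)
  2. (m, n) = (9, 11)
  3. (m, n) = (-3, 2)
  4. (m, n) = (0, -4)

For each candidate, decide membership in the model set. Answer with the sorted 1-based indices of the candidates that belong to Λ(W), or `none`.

1, 4

Numerically β ≈ 4.2361 and β' = −1/β ≈ -0.2361.
[1] lift (-2,-8): star map gives -0.1115; window check -0.3 ≤ -0.1115 < 1.3 is true → IN Λ
[2] lift (9,11): star map gives 6.4033; window check -0.3 ≤ 6.4033 < 1.3 is false → out
[3] lift (-3,2): star map gives -3.4721; window check -0.3 ≤ -3.4721 < 1.3 is false → out
[4] lift (0,-4): star map gives 0.9443; window check -0.3 ≤ 0.9443 < 1.3 is true → IN Λ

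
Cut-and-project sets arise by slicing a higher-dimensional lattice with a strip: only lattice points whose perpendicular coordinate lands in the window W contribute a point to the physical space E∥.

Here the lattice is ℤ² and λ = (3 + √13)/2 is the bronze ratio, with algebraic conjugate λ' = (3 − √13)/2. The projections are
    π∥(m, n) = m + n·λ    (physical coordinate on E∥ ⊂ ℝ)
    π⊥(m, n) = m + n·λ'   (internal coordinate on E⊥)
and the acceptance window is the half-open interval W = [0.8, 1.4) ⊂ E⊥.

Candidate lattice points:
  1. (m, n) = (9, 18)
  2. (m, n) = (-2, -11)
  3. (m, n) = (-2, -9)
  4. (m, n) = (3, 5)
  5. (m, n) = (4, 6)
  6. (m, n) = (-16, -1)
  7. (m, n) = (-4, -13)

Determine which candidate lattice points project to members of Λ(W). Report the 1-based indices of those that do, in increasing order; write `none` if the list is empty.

2

Compute λ' = (3−√13)/2 = -0.302776, so π⊥(m,n) = m -0.302776·n.
candidate 1: (m,n)=(9,18) → π∥ = 9+18·λ ≈ 68.449961, π⊥ = 9+18·λ' ≈ 3.550039 ∉ [0.8, 1.4) ⇒ out
candidate 2: (m,n)=(-2,-11) → π∥ = -2-11·λ ≈ -38.330532, π⊥ = -2-11·λ' ≈ 1.330532 ∈ [0.8, 1.4) ⇒ IN Λ
candidate 3: (m,n)=(-2,-9) → π∥ = -2-9·λ ≈ -31.724981, π⊥ = -2-9·λ' ≈ 0.724981 ∉ [0.8, 1.4) ⇒ out
candidate 4: (m,n)=(3,5) → π∥ = 3+5·λ ≈ 19.513878, π⊥ = 3+5·λ' ≈ 1.486122 ∉ [0.8, 1.4) ⇒ out
candidate 5: (m,n)=(4,6) → π∥ = 4+6·λ ≈ 23.816654, π⊥ = 4+6·λ' ≈ 2.183346 ∉ [0.8, 1.4) ⇒ out
candidate 6: (m,n)=(-16,-1) → π∥ = -16-1·λ ≈ -19.302776, π⊥ = -16-1·λ' ≈ -15.697224 ∉ [0.8, 1.4) ⇒ out
candidate 7: (m,n)=(-4,-13) → π∥ = -4-13·λ ≈ -46.936083, π⊥ = -4-13·λ' ≈ -0.063917 ∉ [0.8, 1.4) ⇒ out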